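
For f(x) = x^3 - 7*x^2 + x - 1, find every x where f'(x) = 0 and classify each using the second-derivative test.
f'(x) = 3*x^2 - 14*x + 1

Solve f'(x) = 0:
  3*x^2 - 14*x + 1 = 0 has no rational roots; quadratic formula: x = (14 ± √184)/6.
  ⇒ x = 7/3 - sqrt(46)/3 ≈ 0.0726, sqrt(46)/3 + 7/3 ≈ 4.5941

f''(x) = 6*x - 14
Second-derivative test at each critical point:
  f''(0.0726) = -13.5647 < 0 → local maximum
  f''(4.5941) = 13.5647 > 0 → local minimum

Critical points: x = 7/3 - sqrt(46)/3 ≈ 0.0726 (local maximum); x = sqrt(46)/3 + 7/3 ≈ 4.5941 (local minimum)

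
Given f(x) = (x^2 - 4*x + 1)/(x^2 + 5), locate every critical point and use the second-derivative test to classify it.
f'(x) = 4*(x^2 + 2*x - 5)/(x^4 + 10*x^2 + 25)

Solve f'(x) = 0:
  f'(x) = 4*(x^2 + 2*x - 5)/(x^2 + 5)^2; the denominator is positive wherever f is defined, so f'(x) = 0 ⇔ 4*x^2 + 8*x - 20 = 0.
  Factor: 4*x^2 + 8*x - 20 = 4*(x^2 + 2*x - 5); x^2 + 2*x - 5 = 0 has no rational roots; quadratic formula: x = (-2 ± √24)/2.
  ⇒ x = -sqrt(6) - 1 ≈ -3.4495, -1 + sqrt(6) ≈ 1.4495

f''(x) = 8*(-x^3 - 3*x^2 + 15*x + 5)/(x^6 + 15*x^4 + 75*x^2 + 125)
Second-derivative test at each critical point:
  f''(-3.4495) = -0.0686 < 0 → local maximum
  f''(1.4495) = 0.3886 > 0 → local minimum

Critical points: x = -sqrt(6) - 1 ≈ -3.4495 (local maximum); x = -1 + sqrt(6) ≈ 1.4495 (local minimum)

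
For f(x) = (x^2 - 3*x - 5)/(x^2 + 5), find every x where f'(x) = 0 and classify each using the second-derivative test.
f'(x) = (3*x^2 + 20*x - 15)/(x^4 + 10*x^2 + 25)

Solve f'(x) = 0:
  f'(x) = (3*x^2 + 20*x - 15)/(x^2 + 5)^2; the denominator is positive wherever f is defined, so f'(x) = 0 ⇔ 3*x^2 + 20*x - 15 = 0.
  3*x^2 + 20*x - 15 = 0 has no rational roots; quadratic formula: x = (-20 ± √580)/6.
  ⇒ x = -sqrt(145)/3 - 10/3 ≈ -7.3472, -10/3 + sqrt(145)/3 ≈ 0.6805

f''(x) = 2*(-3*x^3 - 30*x^2 + 45*x + 50)/(x^6 + 15*x^4 + 75*x^2 + 125)
Second-derivative test at each critical point:
  f''(-7.3472) = -0.0069 < 0 → local maximum
  f''(0.6805) = 0.8069 > 0 → local minimum

Critical points: x = -sqrt(145)/3 - 10/3 ≈ -7.3472 (local maximum); x = -10/3 + sqrt(145)/3 ≈ 0.6805 (local minimum)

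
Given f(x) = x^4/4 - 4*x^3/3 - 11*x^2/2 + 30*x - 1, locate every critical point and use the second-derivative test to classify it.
f'(x) = x^3 - 4*x^2 - 11*x + 30

Solve f'(x) = 0:
  Factor: x^3 - 4*x^2 - 11*x + 30 = (x - 5)*(x - 2)*(x + 3) = 0.
  ⇒ x = -3, 2, 5

f''(x) = 3*x^2 - 8*x - 11
Second-derivative test at each critical point:
  f''(-3) = 40 > 0 → local minimum
  f''(2) = -15 < 0 → local maximum
  f''(5) = 24 > 0 → local minimum

Critical points: x = -3 (local minimum); x = 2 (local maximum); x = 5 (local minimum)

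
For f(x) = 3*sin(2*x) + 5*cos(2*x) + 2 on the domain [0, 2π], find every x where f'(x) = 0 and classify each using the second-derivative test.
f'(x) = -10*sin(2*x) + 6*cos(2*x)

Solve f'(x) = 0 on [0, 2π]:
  f'(x) = 0 ⇔ 3*cos(2*x) = 5*sin(2*x) ⇔ tan(2*x) = 3/5, i.e. 2*x = arctan(3/5) + nπ; keep the solutions lying in [0, 2π].
  ⇒ x = atan(3/5)/2 ≈ 0.2702, atan(3/5)/2 + pi/2 ≈ 1.8410, atan(3/5)/2 + pi ≈ 3.4118, atan(3/5)/2 + 3*pi/2 ≈ 4.9826

f''(x) = -12*sin(2*x) - 20*cos(2*x)
Second-derivative test at each critical point:
  f''(0.2702) = -23.3238 < 0 → local maximum
  f''(1.8410) = 23.3238 > 0 → local minimum
  f''(3.4118) = -23.3238 < 0 → local maximum
  f''(4.9826) = 23.3238 > 0 → local minimum

Critical points: x = atan(3/5)/2 ≈ 0.2702 (local maximum); x = atan(3/5)/2 + pi/2 ≈ 1.8410 (local minimum); x = atan(3/5)/2 + pi ≈ 3.4118 (local maximum); x = atan(3/5)/2 + 3*pi/2 ≈ 4.9826 (local minimum)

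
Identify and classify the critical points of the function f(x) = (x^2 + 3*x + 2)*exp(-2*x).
f'(x) = (-2*x^2 - 4*x - 1)*exp(-2*x)

Solve f'(x) = 0:
  f'(x) = (-2*x^2 - 4*x - 1)·exp(-2*x) and exp(-2*x) > 0 for every x, so f'(x) = 0 ⇔ -2*x^2 - 4*x - 1 = 0.
  2*x^2 + 4*x + 1 = 0 has no rational roots; quadratic formula: x = (-4 ± √8)/4.
  ⇒ x = -1 - sqrt(2)/2 ≈ -1.7071, -1 + sqrt(2)/2 ≈ -0.2929

f''(x) = 2*(2*x^2 + 2*x - 1)*exp(-2*x)
Second-derivative test at each critical point:
  f''(-1.7071) = 85.9645 > 0 → local minimum
  f''(-0.2929) = -5.0810 < 0 → local maximum

Critical points: x = -1 - sqrt(2)/2 ≈ -1.7071 (local minimum); x = -1 + sqrt(2)/2 ≈ -0.2929 (local maximum)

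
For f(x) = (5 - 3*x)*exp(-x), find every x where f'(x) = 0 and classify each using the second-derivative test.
f'(x) = (3*x - 8)*exp(-x)

Solve f'(x) = 0:
  f'(x) = (3*x - 8)·exp(-x) and exp(-x) > 0 for every x, so f'(x) = 0 ⇔ 3*x - 8 = 0.
  3*x - 8 = 0.
  ⇒ x = 8/3

f''(x) = (11 - 3*x)*exp(-x)
Second-derivative test at each critical point:
  f''(8/3) = 0.2085 > 0 → local minimum

Critical points: x = 8/3 (local minimum)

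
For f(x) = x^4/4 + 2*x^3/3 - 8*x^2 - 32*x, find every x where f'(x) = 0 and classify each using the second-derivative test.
f'(x) = x^3 + 2*x^2 - 16*x - 32

Solve f'(x) = 0:
  Factor: x^3 + 2*x^2 - 16*x - 32 = (x - 4)*(x + 2)*(x + 4) = 0.
  ⇒ x = -4, -2, 4

f''(x) = 3*x^2 + 4*x - 16
Second-derivative test at each critical point:
  f''(-4) = 16 > 0 → local minimum
  f''(-2) = -12 < 0 → local maximum
  f''(4) = 48 > 0 → local minimum

Critical points: x = -4 (local minimum); x = -2 (local maximum); x = 4 (local minimum)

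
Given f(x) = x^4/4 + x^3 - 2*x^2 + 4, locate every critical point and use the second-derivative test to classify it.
f'(x) = x*(x^2 + 3*x - 4)

Solve f'(x) = 0:
  Factor: x^3 + 3*x^2 - 4*x = x*(x - 1)*(x + 4) = 0.
  ⇒ x = -4, 0, 1

f''(x) = 3*x^2 + 6*x - 4
Second-derivative test at each critical point:
  f''(-4) = 20 > 0 → local minimum
  f''(0) = -4 < 0 → local maximum
  f''(1) = 5 > 0 → local minimum

Critical points: x = -4 (local minimum); x = 0 (local maximum); x = 1 (local minimum)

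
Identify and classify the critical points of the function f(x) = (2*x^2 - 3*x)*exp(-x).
f'(x) = (-2*x^2 + 7*x - 3)*exp(-x)

Solve f'(x) = 0:
  f'(x) = (-2*x^2 + 7*x - 3)·exp(-x) and exp(-x) > 0 for every x, so f'(x) = 0 ⇔ -2*x^2 + 7*x - 3 = 0.
  Factor: -2*x^2 + 7*x - 3 = -(x - 3)*(2*x - 1) = 0.
  ⇒ x = 1/2, 3

f''(x) = (2*x^2 - 11*x + 10)*exp(-x)
Second-derivative test at each critical point:
  f''(1/2) = 3.0327 > 0 → local minimum
  f''(3) = -0.2489 < 0 → local maximum

Critical points: x = 1/2 (local minimum); x = 3 (local maximum)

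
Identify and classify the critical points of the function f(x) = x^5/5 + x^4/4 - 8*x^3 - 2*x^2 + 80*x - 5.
f'(x) = x^4 + x^3 - 24*x^2 - 4*x + 80

Solve f'(x) = 0:
  Factor: x^4 + x^3 - 24*x^2 - 4*x + 80 = (x - 4)*(x - 2)*(x + 2)*(x + 5) = 0.
  ⇒ x = -5, -2, 2, 4

f''(x) = 4*x^3 + 3*x^2 - 48*x - 4
Second-derivative test at each critical point:
  f''(-5) = -189 < 0 → local maximum
  f''(-2) = 72 > 0 → local minimum
  f''(2) = -56 < 0 → local maximum
  f''(4) = 108 > 0 → local minimum

Critical points: x = -5 (local maximum); x = -2 (local minimum); x = 2 (local maximum); x = 4 (local minimum)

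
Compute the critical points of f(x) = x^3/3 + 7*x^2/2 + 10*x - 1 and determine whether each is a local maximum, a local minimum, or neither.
f'(x) = x^2 + 7*x + 10

Solve f'(x) = 0:
  Factor: x^2 + 7*x + 10 = (x + 2)*(x + 5) = 0.
  ⇒ x = -5, -2

f''(x) = 2*x + 7
Second-derivative test at each critical point:
  f''(-5) = -3 < 0 → local maximum
  f''(-2) = 3 > 0 → local minimum

Critical points: x = -5 (local maximum); x = -2 (local minimum)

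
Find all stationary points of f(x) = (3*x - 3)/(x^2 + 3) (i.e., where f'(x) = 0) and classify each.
f'(x) = 3*(x^2 - 2*x*(x - 1) + 3)/(x^2 + 3)^2

Solve f'(x) = 0:
  f'(x) = -3*(x - 3)*(x + 1)/(x^2 + 3)^2; the denominator is positive wherever f is defined, so f'(x) = 0 ⇔ -3*x^2 + 6*x + 9 = 0.
  Factor: -3*x^2 + 6*x + 9 = -3*(x - 3)*(x + 1) = 0.
  ⇒ x = -1, 3

f''(x) = 6*(4*x^2*(x - 1) + (1 - 3*x)*(x^2 + 3))/(x^2 + 3)^3
Second-derivative test at each critical point:
  f''(-1) = 3/4 > 0 → local minimum
  f''(3) = -1/12 < 0 → local maximum

Critical points: x = -1 (local minimum); x = 3 (local maximum)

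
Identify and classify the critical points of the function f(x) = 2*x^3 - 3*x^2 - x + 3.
f'(x) = 6*x^2 - 6*x - 1

Solve f'(x) = 0:
  6*x^2 - 6*x - 1 = 0 has no rational roots; quadratic formula: x = (6 ± √60)/12.
  ⇒ x = 1/2 - sqrt(15)/6 ≈ -0.1455, 1/2 + sqrt(15)/6 ≈ 1.1455

f''(x) = 12*x - 6
Second-derivative test at each critical point:
  f''(-0.1455) = -7.7460 < 0 → local maximum
  f''(1.1455) = 7.7460 > 0 → local minimum

Critical points: x = 1/2 - sqrt(15)/6 ≈ -0.1455 (local maximum); x = 1/2 + sqrt(15)/6 ≈ 1.1455 (local minimum)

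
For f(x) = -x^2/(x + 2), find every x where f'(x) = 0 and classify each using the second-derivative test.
f'(x) = x*(-x - 4)/(x + 2)^2

Solve f'(x) = 0:
  f'(x) = -x*(x + 4)/(x + 2)^2; the denominator is positive wherever f is defined, so f'(x) = 0 ⇔ -x^2 - 4*x = 0.
  Factor: -x^2 - 4*x = -x*(x + 4) = 0.
  ⇒ x = -4, 0

f''(x) = -8/(x^3 + 6*x^2 + 12*x + 8)
Second-derivative test at each critical point:
  f''(-4) = 1 > 0 → local minimum
  f''(0) = -1 < 0 → local maximum

Critical points: x = -4 (local minimum); x = 0 (local maximum)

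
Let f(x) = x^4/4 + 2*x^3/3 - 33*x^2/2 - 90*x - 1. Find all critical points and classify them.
f'(x) = x^3 + 2*x^2 - 33*x - 90

Solve f'(x) = 0:
  Factor: x^3 + 2*x^2 - 33*x - 90 = (x - 6)*(x + 3)*(x + 5) = 0.
  ⇒ x = -5, -3, 6

f''(x) = 3*x^2 + 4*x - 33
Second-derivative test at each critical point:
  f''(-5) = 22 > 0 → local minimum
  f''(-3) = -18 < 0 → local maximum
  f''(6) = 99 > 0 → local minimum

Critical points: x = -5 (local minimum); x = -3 (local maximum); x = 6 (local minimum)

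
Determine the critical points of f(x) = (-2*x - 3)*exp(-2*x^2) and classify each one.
f'(x) = 2*(2*x*(2*x + 3) - 1)*exp(-2*x^2)

Solve f'(x) = 0:
  f'(x) = (8*x^2 + 12*x - 2)·exp(-2*x^2) and exp(-2*x^2) > 0 for every x, so f'(x) = 0 ⇔ 8*x^2 + 12*x - 2 = 0.
  Factor: 8*x^2 + 12*x - 2 = 2*(4*x^2 + 6*x - 1); 4*x^2 + 6*x - 1 = 0 has no rational roots; quadratic formula: x = (-6 ± √52)/8.
  ⇒ x = -sqrt(13)/4 - 3/4 ≈ -1.6514, -3/4 + sqrt(13)/4 ≈ 0.1514

f''(x) = 4*(-8*x^3 - 12*x^2 + 6*x + 3)*exp(-2*x^2)
Second-derivative test at each critical point:
  f''(-1.6514) = -0.0617 < 0 → local maximum
  f''(0.1514) = 13.7761 > 0 → local minimum

Critical points: x = -sqrt(13)/4 - 3/4 ≈ -1.6514 (local maximum); x = -3/4 + sqrt(13)/4 ≈ 0.1514 (local minimum)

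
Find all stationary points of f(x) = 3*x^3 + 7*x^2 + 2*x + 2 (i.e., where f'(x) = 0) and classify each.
f'(x) = 9*x^2 + 14*x + 2

Solve f'(x) = 0:
  9*x^2 + 14*x + 2 = 0 has no rational roots; quadratic formula: x = (-14 ± √124)/18.
  ⇒ x = -7/9 - sqrt(31)/9 ≈ -1.3964, -7/9 + sqrt(31)/9 ≈ -0.1591

f''(x) = 18*x + 14
Second-derivative test at each critical point:
  f''(-1.3964) = -11.1355 < 0 → local maximum
  f''(-0.1591) = 11.1355 > 0 → local minimum

Critical points: x = -7/9 - sqrt(31)/9 ≈ -1.3964 (local maximum); x = -7/9 + sqrt(31)/9 ≈ -0.1591 (local minimum)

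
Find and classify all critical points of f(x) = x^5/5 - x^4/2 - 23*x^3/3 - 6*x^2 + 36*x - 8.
f'(x) = x^4 - 2*x^3 - 23*x^2 - 12*x + 36

Solve f'(x) = 0:
  Factor: x^4 - 2*x^3 - 23*x^2 - 12*x + 36 = (x - 6)*(x - 1)*(x + 2)*(x + 3) = 0.
  ⇒ x = -3, -2, 1, 6

f''(x) = 4*x^3 - 6*x^2 - 46*x - 12
Second-derivative test at each critical point:
  f''(-3) = -36 < 0 → local maximum
  f''(-2) = 24 > 0 → local minimum
  f''(1) = -60 < 0 → local maximum
  f''(6) = 360 > 0 → local minimum

Critical points: x = -3 (local maximum); x = -2 (local minimum); x = 1 (local maximum); x = 6 (local minimum)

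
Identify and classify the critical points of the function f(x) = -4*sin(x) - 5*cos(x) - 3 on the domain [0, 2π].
f'(x) = 5*sin(x) - 4*cos(x)

Solve f'(x) = 0 on [0, 2π]:
  f'(x) = 0 ⇔ -4*cos(x) = -5*sin(x) ⇔ tan(x) = 4/5, i.e. x = arctan(4/5) + nπ; keep the solutions lying in [0, 2π].
  ⇒ x = atan(4/5) ≈ 0.6747, atan(4/5) + pi ≈ 3.8163

f''(x) = 4*sin(x) + 5*cos(x)
Second-derivative test at each critical point:
  f''(0.6747) = 6.4031 > 0 → local minimum
  f''(3.8163) = -6.4031 < 0 → local maximum

Critical points: x = atan(4/5) ≈ 0.6747 (local minimum); x = atan(4/5) + pi ≈ 3.8163 (local maximum)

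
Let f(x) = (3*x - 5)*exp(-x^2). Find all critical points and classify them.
f'(x) = (-2*x*(3*x - 5) + 3)*exp(-x^2)

Solve f'(x) = 0:
  f'(x) = (-6*x^2 + 10*x + 3)·exp(-x^2) and exp(-x^2) > 0 for every x, so f'(x) = 0 ⇔ -6*x^2 + 10*x + 3 = 0.
  6*x^2 - 10*x - 3 = 0 has no rational roots; quadratic formula: x = (10 ± √172)/12.
  ⇒ x = 5/6 - sqrt(43)/6 ≈ -0.2596, 5/6 + sqrt(43)/6 ≈ 1.9262

f''(x) = 2*(2*x^2*(3*x - 5) - 9*x + 5)*exp(-x^2)
Second-derivative test at each critical point:
  f''(-0.2596) = 12.2603 > 0 → local minimum
  f''(1.9262) = -0.3209 < 0 → local maximum

Critical points: x = 5/6 - sqrt(43)/6 ≈ -0.2596 (local minimum); x = 5/6 + sqrt(43)/6 ≈ 1.9262 (local maximum)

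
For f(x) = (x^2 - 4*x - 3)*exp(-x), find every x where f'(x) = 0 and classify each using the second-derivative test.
f'(x) = (-x^2 + 6*x - 1)*exp(-x)

Solve f'(x) = 0:
  f'(x) = (-x^2 + 6*x - 1)·exp(-x) and exp(-x) > 0 for every x, so f'(x) = 0 ⇔ -x^2 + 6*x - 1 = 0.
  x^2 - 6*x + 1 = 0 has no rational roots; quadratic formula: x = (6 ± √32)/2.
  ⇒ x = 3 - 2*sqrt(2) ≈ 0.1716, 2*sqrt(2) + 3 ≈ 5.8284

f''(x) = (x^2 - 8*x + 7)*exp(-x)
Second-derivative test at each critical point:
  f''(0.1716) = 4.7650 > 0 → local minimum
  f''(5.8284) = -0.0166 < 0 → local maximum

Critical points: x = 3 - 2*sqrt(2) ≈ 0.1716 (local minimum); x = 2*sqrt(2) + 3 ≈ 5.8284 (local maximum)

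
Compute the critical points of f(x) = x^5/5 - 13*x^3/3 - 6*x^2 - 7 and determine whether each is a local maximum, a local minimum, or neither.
f'(x) = x*(x^3 - 13*x - 12)

Solve f'(x) = 0:
  Factor: x^4 - 13*x^2 - 12*x = x*(x - 4)*(x + 1)*(x + 3) = 0.
  ⇒ x = -3, -1, 0, 4

f''(x) = 4*x^3 - 26*x - 12
Second-derivative test at each critical point:
  f''(-3) = -42 < 0 → local maximum
  f''(-1) = 10 > 0 → local minimum
  f''(0) = -12 < 0 → local maximum
  f''(4) = 140 > 0 → local minimum

Critical points: x = -3 (local maximum); x = -1 (local minimum); x = 0 (local maximum); x = 4 (local minimum)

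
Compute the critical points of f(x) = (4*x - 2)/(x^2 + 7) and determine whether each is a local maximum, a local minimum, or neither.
f'(x) = 4*(-x^2 + x + 7)/(x^4 + 14*x^2 + 49)

Solve f'(x) = 0:
  f'(x) = -4*(x^2 - x - 7)/(x^2 + 7)^2; the denominator is positive wherever f is defined, so f'(x) = 0 ⇔ -4*x^2 + 4*x + 28 = 0.
  Factor: -4*x^2 + 4*x + 28 = -4*(x^2 - x - 7); x^2 - x - 7 = 0 has no rational roots; quadratic formula: x = (1 ± √29)/2.
  ⇒ x = 1/2 - sqrt(29)/2 ≈ -2.1926, 1/2 + sqrt(29)/2 ≈ 3.1926

f''(x) = 4*(4*x^2*(2*x - 1) + (1 - 6*x)*(x^2 + 7))/(x^2 + 7)^3
Second-derivative test at each critical point:
  f''(-2.1926) = 0.1545 > 0 → local minimum
  f''(3.1926) = -0.0729 < 0 → local maximum

Critical points: x = 1/2 - sqrt(29)/2 ≈ -2.1926 (local minimum); x = 1/2 + sqrt(29)/2 ≈ 3.1926 (local maximum)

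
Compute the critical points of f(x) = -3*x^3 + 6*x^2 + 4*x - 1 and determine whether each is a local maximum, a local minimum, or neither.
f'(x) = -9*x^2 + 12*x + 4

Solve f'(x) = 0:
  9*x^2 - 12*x - 4 = 0 has no rational roots; quadratic formula: x = (12 ± √288)/18.
  ⇒ x = 2/3 - 2*sqrt(2)/3 ≈ -0.2761, 2/3 + 2*sqrt(2)/3 ≈ 1.6095

f''(x) = 12 - 18*x
Second-derivative test at each critical point:
  f''(-0.2761) = 16.9706 > 0 → local minimum
  f''(1.6095) = -16.9706 < 0 → local maximum

Critical points: x = 2/3 - 2*sqrt(2)/3 ≈ -0.2761 (local minimum); x = 2/3 + 2*sqrt(2)/3 ≈ 1.6095 (local maximum)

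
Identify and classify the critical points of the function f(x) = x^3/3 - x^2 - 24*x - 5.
f'(x) = x^2 - 2*x - 24

Solve f'(x) = 0:
  Factor: x^2 - 2*x - 24 = (x - 6)*(x + 4) = 0.
  ⇒ x = -4, 6

f''(x) = 2*x - 2
Second-derivative test at each critical point:
  f''(-4) = -10 < 0 → local maximum
  f''(6) = 10 > 0 → local minimum

Critical points: x = -4 (local maximum); x = 6 (local minimum)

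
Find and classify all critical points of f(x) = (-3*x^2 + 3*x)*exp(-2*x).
f'(x) = 3*(2*x^2 - 4*x + 1)*exp(-2*x)

Solve f'(x) = 0:
  f'(x) = (6*x^2 - 12*x + 3)·exp(-2*x) and exp(-2*x) > 0 for every x, so f'(x) = 0 ⇔ 6*x^2 - 12*x + 3 = 0.
  Factor: 6*x^2 - 12*x + 3 = 3*(2*x^2 - 4*x + 1); 2*x^2 - 4*x + 1 = 0 has no rational roots; quadratic formula: x = (4 ± √8)/4.
  ⇒ x = 1 - sqrt(2)/2 ≈ 0.2929, sqrt(2)/2 + 1 ≈ 1.7071

f''(x) = 6*(-2*x^2 + 6*x - 3)*exp(-2*x)
Second-derivative test at each critical point:
  f''(0.2929) = -4.7235 < 0 → local maximum
  f''(1.7071) = 0.2792 > 0 → local minimum

Critical points: x = 1 - sqrt(2)/2 ≈ 0.2929 (local maximum); x = sqrt(2)/2 + 1 ≈ 1.7071 (local minimum)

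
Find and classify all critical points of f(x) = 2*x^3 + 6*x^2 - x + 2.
f'(x) = 6*x^2 + 12*x - 1

Solve f'(x) = 0:
  6*x^2 + 12*x - 1 = 0 has no rational roots; quadratic formula: x = (-12 ± √168)/12.
  ⇒ x = -sqrt(42)/6 - 1 ≈ -2.0801, -1 + sqrt(42)/6 ≈ 0.0801

f''(x) = 12*x + 12
Second-derivative test at each critical point:
  f''(-2.0801) = -12.9615 < 0 → local maximum
  f''(0.0801) = 12.9615 > 0 → local minimum

Critical points: x = -sqrt(42)/6 - 1 ≈ -2.0801 (local maximum); x = -1 + sqrt(42)/6 ≈ 0.0801 (local minimum)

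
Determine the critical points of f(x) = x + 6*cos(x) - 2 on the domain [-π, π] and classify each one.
f'(x) = 1 - 6*sin(x)

Solve f'(x) = 0 on [-π, π]:
  f'(x) = 0 ⇔ sin(x) = 1/6, i.e. x = arcsin(1/6) + 2nπ or x = π − arcsin(1/6) + 2nπ; keep the solutions lying in [-π, π].
  ⇒ x = asin(1/6) ≈ 0.1674, pi - asin(1/6) ≈ 2.9741

f''(x) = -6*cos(x)
Second-derivative test at each critical point:
  f''(0.1674) = -5.9161 < 0 → local maximum
  f''(2.9741) = 5.9161 > 0 → local minimum

Critical points: x = asin(1/6) ≈ 0.1674 (local maximum); x = pi - asin(1/6) ≈ 2.9741 (local minimum)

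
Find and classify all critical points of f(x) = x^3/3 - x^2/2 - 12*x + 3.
f'(x) = x^2 - x - 12

Solve f'(x) = 0:
  Factor: x^2 - x - 12 = (x - 4)*(x + 3) = 0.
  ⇒ x = -3, 4

f''(x) = 2*x - 1
Second-derivative test at each critical point:
  f''(-3) = -7 < 0 → local maximum
  f''(4) = 7 > 0 → local minimum

Critical points: x = -3 (local maximum); x = 4 (local minimum)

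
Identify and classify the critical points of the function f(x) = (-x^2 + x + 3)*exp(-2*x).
f'(x) = (2*x^2 - 4*x - 5)*exp(-2*x)

Solve f'(x) = 0:
  f'(x) = (2*x^2 - 4*x - 5)·exp(-2*x) and exp(-2*x) > 0 for every x, so f'(x) = 0 ⇔ 2*x^2 - 4*x - 5 = 0.
  2*x^2 - 4*x - 5 = 0 has no rational roots; quadratic formula: x = (4 ± √56)/4.
  ⇒ x = 1 - sqrt(14)/2 ≈ -0.8708, 1 + sqrt(14)/2 ≈ 2.8708

f''(x) = 2*(-2*x^2 + 6*x + 3)*exp(-2*x)
Second-derivative test at each critical point:
  f''(-0.8708) = -42.7057 < 0 → local maximum
  f''(2.8708) = 0.0240 > 0 → local minimum

Critical points: x = 1 - sqrt(14)/2 ≈ -0.8708 (local maximum); x = 1 + sqrt(14)/2 ≈ 2.8708 (local minimum)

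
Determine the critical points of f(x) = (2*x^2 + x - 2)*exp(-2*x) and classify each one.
f'(x) = (-4*x^2 + 2*x + 5)*exp(-2*x)

Solve f'(x) = 0:
  f'(x) = (-4*x^2 + 2*x + 5)·exp(-2*x) and exp(-2*x) > 0 for every x, so f'(x) = 0 ⇔ -4*x^2 + 2*x + 5 = 0.
  4*x^2 - 2*x - 5 = 0 has no rational roots; quadratic formula: x = (2 ± √84)/8.
  ⇒ x = 1/4 - sqrt(21)/4 ≈ -0.8956, 1/4 + sqrt(21)/4 ≈ 1.3956

f''(x) = 4*(2*x^2 - 3*x - 2)*exp(-2*x)
Second-derivative test at each critical point:
  f''(-0.8956) = 54.9650 > 0 → local minimum
  f''(1.3956) = -0.5622 < 0 → local maximum

Critical points: x = 1/4 - sqrt(21)/4 ≈ -0.8956 (local minimum); x = 1/4 + sqrt(21)/4 ≈ 1.3956 (local maximum)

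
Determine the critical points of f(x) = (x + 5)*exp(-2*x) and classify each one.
f'(x) = (-2*x - 9)*exp(-2*x)

Solve f'(x) = 0:
  f'(x) = (-2*x - 9)·exp(-2*x) and exp(-2*x) > 0 for every x, so f'(x) = 0 ⇔ -2*x - 9 = 0.
  -2*x - 9 = 0.
  ⇒ x = -9/2

f''(x) = 4*(x + 4)*exp(-2*x)
Second-derivative test at each critical point:
  f''(-9/2) = -16206.1679 < 0 → local maximum

Critical points: x = -9/2 (local maximum)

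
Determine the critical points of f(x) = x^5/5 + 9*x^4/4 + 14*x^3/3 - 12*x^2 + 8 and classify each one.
f'(x) = x*(x^3 + 9*x^2 + 14*x - 24)

Solve f'(x) = 0:
  Factor: x^4 + 9*x^3 + 14*x^2 - 24*x = x*(x - 1)*(x + 4)*(x + 6) = 0.
  ⇒ x = -6, -4, 0, 1

f''(x) = 4*x^3 + 27*x^2 + 28*x - 24
Second-derivative test at each critical point:
  f''(-6) = -84 < 0 → local maximum
  f''(-4) = 40 > 0 → local minimum
  f''(0) = -24 < 0 → local maximum
  f''(1) = 35 > 0 → local minimum

Critical points: x = -6 (local maximum); x = -4 (local minimum); x = 0 (local maximum); x = 1 (local minimum)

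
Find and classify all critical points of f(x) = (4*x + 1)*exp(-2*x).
f'(x) = 2*(1 - 4*x)*exp(-2*x)

Solve f'(x) = 0:
  f'(x) = (2 - 8*x)·exp(-2*x) and exp(-2*x) > 0 for every x, so f'(x) = 0 ⇔ 2 - 8*x = 0.
  Factor: 2 - 8*x = -2*(4*x - 1) = 0.
  ⇒ x = 1/4

f''(x) = 4*(4*x - 3)*exp(-2*x)
Second-derivative test at each critical point:
  f''(1/4) = -4.8522 < 0 → local maximum

Critical points: x = 1/4 (local maximum)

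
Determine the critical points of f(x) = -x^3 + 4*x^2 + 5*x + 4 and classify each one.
f'(x) = -3*x^2 + 8*x + 5

Solve f'(x) = 0:
  3*x^2 - 8*x - 5 = 0 has no rational roots; quadratic formula: x = (8 ± √124)/6.
  ⇒ x = 4/3 - sqrt(31)/3 ≈ -0.5226, 4/3 + sqrt(31)/3 ≈ 3.1893

f''(x) = 8 - 6*x
Second-derivative test at each critical point:
  f''(-0.5226) = 11.1355 > 0 → local minimum
  f''(3.1893) = -11.1355 < 0 → local maximum

Critical points: x = 4/3 - sqrt(31)/3 ≈ -0.5226 (local minimum); x = 4/3 + sqrt(31)/3 ≈ 3.1893 (local maximum)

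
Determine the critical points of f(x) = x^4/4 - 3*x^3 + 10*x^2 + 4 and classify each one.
f'(x) = x*(x^2 - 9*x + 20)

Solve f'(x) = 0:
  Factor: x^3 - 9*x^2 + 20*x = x*(x - 5)*(x - 4) = 0.
  ⇒ x = 0, 4, 5

f''(x) = 3*x^2 - 18*x + 20
Second-derivative test at each critical point:
  f''(0) = 20 > 0 → local minimum
  f''(4) = -4 < 0 → local maximum
  f''(5) = 5 > 0 → local minimum

Critical points: x = 0 (local minimum); x = 4 (local maximum); x = 5 (local minimum)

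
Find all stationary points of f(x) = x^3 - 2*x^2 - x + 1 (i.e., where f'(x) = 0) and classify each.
f'(x) = 3*x^2 - 4*x - 1

Solve f'(x) = 0:
  3*x^2 - 4*x - 1 = 0 has no rational roots; quadratic formula: x = (4 ± √28)/6.
  ⇒ x = 2/3 - sqrt(7)/3 ≈ -0.2153, 2/3 + sqrt(7)/3 ≈ 1.5486

f''(x) = 6*x - 4
Second-derivative test at each critical point:
  f''(-0.2153) = -5.2915 < 0 → local maximum
  f''(1.5486) = 5.2915 > 0 → local minimum

Critical points: x = 2/3 - sqrt(7)/3 ≈ -0.2153 (local maximum); x = 2/3 + sqrt(7)/3 ≈ 1.5486 (local minimum)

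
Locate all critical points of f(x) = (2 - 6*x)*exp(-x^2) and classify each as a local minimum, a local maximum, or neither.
f'(x) = 2*(2*x*(3*x - 1) - 3)*exp(-x^2)

Solve f'(x) = 0:
  f'(x) = (12*x^2 - 4*x - 6)·exp(-x^2) and exp(-x^2) > 0 for every x, so f'(x) = 0 ⇔ 12*x^2 - 4*x - 6 = 0.
  Factor: 12*x^2 - 4*x - 6 = 2*(6*x^2 - 2*x - 3); 6*x^2 - 2*x - 3 = 0 has no rational roots; quadratic formula: x = (2 ± √76)/12.
  ⇒ x = 1/6 - sqrt(19)/6 ≈ -0.5598, 1/6 + sqrt(19)/6 ≈ 0.8931

f''(x) = 4*(2*x^2*(1 - 3*x) + 9*x - 1)*exp(-x^2)
Second-derivative test at each critical point:
  f''(-0.5598) = -12.7447 < 0 → local maximum
  f''(0.8931) = 7.8522 > 0 → local minimum

Critical points: x = 1/6 - sqrt(19)/6 ≈ -0.5598 (local maximum); x = 1/6 + sqrt(19)/6 ≈ 0.8931 (local minimum)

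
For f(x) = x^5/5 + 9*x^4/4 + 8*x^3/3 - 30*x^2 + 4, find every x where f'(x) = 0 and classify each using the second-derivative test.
f'(x) = x*(x^3 + 9*x^2 + 8*x - 60)

Solve f'(x) = 0:
  Factor: x^4 + 9*x^3 + 8*x^2 - 60*x = x*(x - 2)*(x + 5)*(x + 6) = 0.
  ⇒ x = -6, -5, 0, 2

f''(x) = 4*x^3 + 27*x^2 + 16*x - 60
Second-derivative test at each critical point:
  f''(-6) = -48 < 0 → local maximum
  f''(-5) = 35 > 0 → local minimum
  f''(0) = -60 < 0 → local maximum
  f''(2) = 112 > 0 → local minimum

Critical points: x = -6 (local maximum); x = -5 (local minimum); x = 0 (local maximum); x = 2 (local minimum)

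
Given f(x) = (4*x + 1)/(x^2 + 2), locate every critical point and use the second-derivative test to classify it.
f'(x) = 2*(-2*x^2 - x + 4)/(x^4 + 4*x^2 + 4)

Solve f'(x) = 0:
  f'(x) = -2*(2*x^2 + x - 4)/(x^2 + 2)^2; the denominator is positive wherever f is defined, so f'(x) = 0 ⇔ -4*x^2 - 2*x + 8 = 0.
  Factor: -4*x^2 - 2*x + 8 = -2*(2*x^2 + x - 4); 2*x^2 + x - 4 = 0 has no rational roots; quadratic formula: x = (-1 ± √33)/4.
  ⇒ x = -sqrt(33)/4 - 1/4 ≈ -1.6861, -1/4 + sqrt(33)/4 ≈ 1.1861

f''(x) = 2*(4*x^2*(4*x + 1) - (12*x + 1)*(x^2 + 2))/(x^2 + 2)^3
Second-derivative test at each critical point:
  f''(-1.6861) = 0.4898 > 0 → local minimum
  f''(1.1861) = -0.9898 < 0 → local maximum

Critical points: x = -sqrt(33)/4 - 1/4 ≈ -1.6861 (local minimum); x = -1/4 + sqrt(33)/4 ≈ 1.1861 (local maximum)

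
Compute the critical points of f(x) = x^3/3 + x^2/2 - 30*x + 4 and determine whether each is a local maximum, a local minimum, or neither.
f'(x) = x^2 + x - 30

Solve f'(x) = 0:
  Factor: x^2 + x - 30 = (x - 5)*(x + 6) = 0.
  ⇒ x = -6, 5

f''(x) = 2*x + 1
Second-derivative test at each critical point:
  f''(-6) = -11 < 0 → local maximum
  f''(5) = 11 > 0 → local minimum

Critical points: x = -6 (local maximum); x = 5 (local minimum)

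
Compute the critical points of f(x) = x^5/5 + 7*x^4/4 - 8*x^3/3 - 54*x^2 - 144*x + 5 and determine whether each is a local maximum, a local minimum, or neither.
f'(x) = x^4 + 7*x^3 - 8*x^2 - 108*x - 144

Solve f'(x) = 0:
  Factor: x^4 + 7*x^3 - 8*x^2 - 108*x - 144 = (x - 4)*(x + 2)*(x + 3)*(x + 6) = 0.
  ⇒ x = -6, -3, -2, 4

f''(x) = 4*x^3 + 21*x^2 - 16*x - 108
Second-derivative test at each critical point:
  f''(-6) = -120 < 0 → local maximum
  f''(-3) = 21 > 0 → local minimum
  f''(-2) = -24 < 0 → local maximum
  f''(4) = 420 > 0 → local minimum

Critical points: x = -6 (local maximum); x = -3 (local minimum); x = -2 (local maximum); x = 4 (local minimum)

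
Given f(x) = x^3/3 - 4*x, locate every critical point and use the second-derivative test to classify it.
f'(x) = x^2 - 4

Solve f'(x) = 0:
  Factor: x^2 - 4 = (x - 2)*(x + 2) = 0.
  ⇒ x = -2, 2

f''(x) = 2*x
Second-derivative test at each critical point:
  f''(-2) = -4 < 0 → local maximum
  f''(2) = 4 > 0 → local minimum

Critical points: x = -2 (local maximum); x = 2 (local minimum)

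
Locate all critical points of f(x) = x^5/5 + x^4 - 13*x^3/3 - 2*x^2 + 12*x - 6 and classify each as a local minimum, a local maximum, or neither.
f'(x) = x^4 + 4*x^3 - 13*x^2 - 4*x + 12

Solve f'(x) = 0:
  Factor: x^4 + 4*x^3 - 13*x^2 - 4*x + 12 = (x - 2)*(x - 1)*(x + 1)*(x + 6) = 0.
  ⇒ x = -6, -1, 1, 2

f''(x) = 4*x^3 + 12*x^2 - 26*x - 4
Second-derivative test at each critical point:
  f''(-6) = -280 < 0 → local maximum
  f''(-1) = 30 > 0 → local minimum
  f''(1) = -14 < 0 → local maximum
  f''(2) = 24 > 0 → local minimum

Critical points: x = -6 (local maximum); x = -1 (local minimum); x = 1 (local maximum); x = 2 (local minimum)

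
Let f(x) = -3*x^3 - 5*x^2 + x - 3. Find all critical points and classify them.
f'(x) = -9*x^2 - 10*x + 1

Solve f'(x) = 0:
  9*x^2 + 10*x - 1 = 0 has no rational roots; quadratic formula: x = (-10 ± √136)/18.
  ⇒ x = -sqrt(34)/9 - 5/9 ≈ -1.2034, -5/9 + sqrt(34)/9 ≈ 0.0923

f''(x) = -18*x - 10
Second-derivative test at each critical point:
  f''(-1.2034) = 11.6619 > 0 → local minimum
  f''(0.0923) = -11.6619 < 0 → local maximum

Critical points: x = -sqrt(34)/9 - 5/9 ≈ -1.2034 (local minimum); x = -5/9 + sqrt(34)/9 ≈ 0.0923 (local maximum)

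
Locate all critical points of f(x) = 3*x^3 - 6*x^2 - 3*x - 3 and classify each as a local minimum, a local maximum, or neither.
f'(x) = 9*x^2 - 12*x - 3

Solve f'(x) = 0:
  Factor: 9*x^2 - 12*x - 3 = 3*(3*x^2 - 4*x - 1); 3*x^2 - 4*x - 1 = 0 has no rational roots; quadratic formula: x = (4 ± √28)/6.
  ⇒ x = 2/3 - sqrt(7)/3 ≈ -0.2153, 2/3 + sqrt(7)/3 ≈ 1.5486

f''(x) = 18*x - 12
Second-derivative test at each critical point:
  f''(-0.2153) = -15.8745 < 0 → local maximum
  f''(1.5486) = 15.8745 > 0 → local minimum

Critical points: x = 2/3 - sqrt(7)/3 ≈ -0.2153 (local maximum); x = 2/3 + sqrt(7)/3 ≈ 1.5486 (local minimum)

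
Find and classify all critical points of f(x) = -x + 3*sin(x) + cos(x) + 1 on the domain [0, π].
f'(x) = -sin(x) + 3*cos(x) - 1

Solve f'(x) = 0 on [0, π]:
  f'(x) = 0 ⇔ -sin(x) + 3*cos(x) = 1. Write the left side as R·cos(x + φ) with R = √(3² + 1²) = sqrt(10), cos φ = 3*sqrt(10)/10, sin φ = sqrt(10)/10; then cos(x + φ) = sqrt(10)/10. Solve for x and keep the solutions lying in [0, π].
  ⇒ x = atan(4/3) ≈ 0.9273

f''(x) = -3*sin(x) - cos(x)
Second-derivative test at each critical point:
  f''(0.9273) = -3 < 0 → local maximum

Critical points: x = atan(4/3) ≈ 0.9273 (local maximum)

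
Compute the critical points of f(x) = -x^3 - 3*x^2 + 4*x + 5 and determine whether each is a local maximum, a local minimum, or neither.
f'(x) = -3*x^2 - 6*x + 4

Solve f'(x) = 0:
  3*x^2 + 6*x - 4 = 0 has no rational roots; quadratic formula: x = (-6 ± √84)/6.
  ⇒ x = -sqrt(21)/3 - 1 ≈ -2.5275, -1 + sqrt(21)/3 ≈ 0.5275

f''(x) = -6*x - 6
Second-derivative test at each critical point:
  f''(-2.5275) = 9.1652 > 0 → local minimum
  f''(0.5275) = -9.1652 < 0 → local maximum

Critical points: x = -sqrt(21)/3 - 1 ≈ -2.5275 (local minimum); x = -1 + sqrt(21)/3 ≈ 0.5275 (local maximum)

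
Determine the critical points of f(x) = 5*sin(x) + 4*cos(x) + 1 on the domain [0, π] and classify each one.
f'(x) = -4*sin(x) + 5*cos(x)

Solve f'(x) = 0 on [0, π]:
  f'(x) = 0 ⇔ 5*cos(x) = 4*sin(x) ⇔ tan(x) = 5/4, i.e. x = arctan(5/4) + nπ; keep the solutions lying in [0, π].
  ⇒ x = atan(5/4) ≈ 0.8961

f''(x) = -5*sin(x) - 4*cos(x)
Second-derivative test at each critical point:
  f''(0.8961) = -6.4031 < 0 → local maximum

Critical points: x = atan(5/4) ≈ 0.8961 (local maximum)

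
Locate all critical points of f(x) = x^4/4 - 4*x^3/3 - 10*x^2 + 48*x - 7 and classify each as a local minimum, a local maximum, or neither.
f'(x) = x^3 - 4*x^2 - 20*x + 48

Solve f'(x) = 0:
  Factor: x^3 - 4*x^2 - 20*x + 48 = (x - 6)*(x - 2)*(x + 4) = 0.
  ⇒ x = -4, 2, 6

f''(x) = 3*x^2 - 8*x - 20
Second-derivative test at each critical point:
  f''(-4) = 60 > 0 → local minimum
  f''(2) = -24 < 0 → local maximum
  f''(6) = 40 > 0 → local minimum

Critical points: x = -4 (local minimum); x = 2 (local maximum); x = 6 (local minimum)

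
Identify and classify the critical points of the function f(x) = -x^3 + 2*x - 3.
f'(x) = 2 - 3*x^2

Solve f'(x) = 0:
  3*x^2 - 2 = 0 has no rational roots; quadratic formula: x = (0 ± √24)/6.
  ⇒ x = -sqrt(6)/3 ≈ -0.8165, sqrt(6)/3 ≈ 0.8165

f''(x) = -6*x
Second-derivative test at each critical point:
  f''(-0.8165) = 4.8990 > 0 → local minimum
  f''(0.8165) = -4.8990 < 0 → local maximum

Critical points: x = -sqrt(6)/3 ≈ -0.8165 (local minimum); x = sqrt(6)/3 ≈ 0.8165 (local maximum)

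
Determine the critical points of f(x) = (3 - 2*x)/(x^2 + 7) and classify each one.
f'(x) = 2*(x^2 - 3*x - 7)/(x^4 + 14*x^2 + 49)

Solve f'(x) = 0:
  f'(x) = 2*(x^2 - 3*x - 7)/(x^2 + 7)^2; the denominator is positive wherever f is defined, so f'(x) = 0 ⇔ 2*x^2 - 6*x - 14 = 0.
  Factor: 2*x^2 - 6*x - 14 = 2*(x^2 - 3*x - 7); x^2 - 3*x - 7 = 0 has no rational roots; quadratic formula: x = (3 ± √37)/2.
  ⇒ x = 3/2 - sqrt(37)/2 ≈ -1.5414, 3/2 + sqrt(37)/2 ≈ 4.5414

f''(x) = 2*(4*x^2*(3 - 2*x) + 3*(2*x - 1)*(x^2 + 7))/(x^2 + 7)^3
Second-derivative test at each critical point:
  f''(-1.5414) = -0.1384 < 0 → local maximum
  f''(4.5414) = 0.0159 > 0 → local minimum

Critical points: x = 3/2 - sqrt(37)/2 ≈ -1.5414 (local maximum); x = 3/2 + sqrt(37)/2 ≈ 4.5414 (local minimum)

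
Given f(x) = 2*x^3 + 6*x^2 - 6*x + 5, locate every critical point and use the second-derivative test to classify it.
f'(x) = 6*x^2 + 12*x - 6

Solve f'(x) = 0:
  Factor: 6*x^2 + 12*x - 6 = 6*(x^2 + 2*x - 1); x^2 + 2*x - 1 = 0 has no rational roots; quadratic formula: x = (-2 ± √8)/2.
  ⇒ x = -sqrt(2) - 1 ≈ -2.4142, -1 + sqrt(2) ≈ 0.4142

f''(x) = 12*x + 12
Second-derivative test at each critical point:
  f''(-2.4142) = -16.9706 < 0 → local maximum
  f''(0.4142) = 16.9706 > 0 → local minimum

Critical points: x = -sqrt(2) - 1 ≈ -2.4142 (local maximum); x = -1 + sqrt(2) ≈ 0.4142 (local minimum)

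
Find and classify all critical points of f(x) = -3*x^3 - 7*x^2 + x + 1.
f'(x) = -9*x^2 - 14*x + 1

Solve f'(x) = 0:
  9*x^2 + 14*x - 1 = 0 has no rational roots; quadratic formula: x = (-14 ± √232)/18.
  ⇒ x = -sqrt(58)/9 - 7/9 ≈ -1.6240, -7/9 + sqrt(58)/9 ≈ 0.0684

f''(x) = -18*x - 14
Second-derivative test at each critical point:
  f''(-1.6240) = 15.2315 > 0 → local minimum
  f''(0.0684) = -15.2315 < 0 → local maximum

Critical points: x = -sqrt(58)/9 - 7/9 ≈ -1.6240 (local minimum); x = -7/9 + sqrt(58)/9 ≈ 0.0684 (local maximum)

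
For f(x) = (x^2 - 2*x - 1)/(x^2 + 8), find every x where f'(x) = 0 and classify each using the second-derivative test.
f'(x) = 2*(x^2 + 9*x - 8)/(x^4 + 16*x^2 + 64)

Solve f'(x) = 0:
  f'(x) = 2*(x^2 + 9*x - 8)/(x^2 + 8)^2; the denominator is positive wherever f is defined, so f'(x) = 0 ⇔ 2*x^2 + 18*x - 16 = 0.
  Factor: 2*x^2 + 18*x - 16 = 2*(x^2 + 9*x - 8); x^2 + 9*x - 8 = 0 has no rational roots; quadratic formula: x = (-9 ± √113)/2.
  ⇒ x = -sqrt(113)/2 - 9/2 ≈ -9.8151, -9/2 + sqrt(113)/2 ≈ 0.8151

f''(x) = 2*(-2*x^3 - 27*x^2 + 48*x + 72)/(x^6 + 24*x^4 + 192*x^2 + 512)
Second-derivative test at each critical point:
  f''(-9.8151) = -0.0020 < 0 → local maximum
  f''(0.8151) = 0.2832 > 0 → local minimum

Critical points: x = -sqrt(113)/2 - 9/2 ≈ -9.8151 (local maximum); x = -9/2 + sqrt(113)/2 ≈ 0.8151 (local minimum)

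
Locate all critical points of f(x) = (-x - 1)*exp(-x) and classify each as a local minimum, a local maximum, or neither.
f'(x) = x*exp(-x)

Solve f'(x) = 0:
  f'(x) = (x)·exp(-x) and exp(-x) > 0 for every x, so f'(x) = 0 ⇔ x = 0.
  x = 0.
  ⇒ x = 0

f''(x) = (1 - x)*exp(-x)
Second-derivative test at each critical point:
  f''(0) = 1 > 0 → local minimum

Critical points: x = 0 (local minimum)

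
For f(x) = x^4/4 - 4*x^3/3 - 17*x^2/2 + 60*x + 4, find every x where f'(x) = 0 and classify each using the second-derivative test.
f'(x) = x^3 - 4*x^2 - 17*x + 60

Solve f'(x) = 0:
  Factor: x^3 - 4*x^2 - 17*x + 60 = (x - 5)*(x - 3)*(x + 4) = 0.
  ⇒ x = -4, 3, 5

f''(x) = 3*x^2 - 8*x - 17
Second-derivative test at each critical point:
  f''(-4) = 63 > 0 → local minimum
  f''(3) = -14 < 0 → local maximum
  f''(5) = 18 > 0 → local minimum

Critical points: x = -4 (local minimum); x = 3 (local maximum); x = 5 (local minimum)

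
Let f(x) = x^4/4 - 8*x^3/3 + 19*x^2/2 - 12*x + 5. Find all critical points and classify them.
f'(x) = x^3 - 8*x^2 + 19*x - 12

Solve f'(x) = 0:
  Factor: x^3 - 8*x^2 + 19*x - 12 = (x - 4)*(x - 3)*(x - 1) = 0.
  ⇒ x = 1, 3, 4

f''(x) = 3*x^2 - 16*x + 19
Second-derivative test at each critical point:
  f''(1) = 6 > 0 → local minimum
  f''(3) = -2 < 0 → local maximum
  f''(4) = 3 > 0 → local minimum

Critical points: x = 1 (local minimum); x = 3 (local maximum); x = 4 (local minimum)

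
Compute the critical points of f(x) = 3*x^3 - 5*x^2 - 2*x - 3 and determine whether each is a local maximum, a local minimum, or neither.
f'(x) = 9*x^2 - 10*x - 2

Solve f'(x) = 0:
  9*x^2 - 10*x - 2 = 0 has no rational roots; quadratic formula: x = (10 ± √172)/18.
  ⇒ x = 5/9 - sqrt(43)/9 ≈ -0.1730, 5/9 + sqrt(43)/9 ≈ 1.2842

f''(x) = 18*x - 10
Second-derivative test at each critical point:
  f''(-0.1730) = -13.1149 < 0 → local maximum
  f''(1.2842) = 13.1149 > 0 → local minimum

Critical points: x = 5/9 - sqrt(43)/9 ≈ -0.1730 (local maximum); x = 5/9 + sqrt(43)/9 ≈ 1.2842 (local minimum)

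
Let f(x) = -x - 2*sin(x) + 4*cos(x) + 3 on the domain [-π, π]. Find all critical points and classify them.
f'(x) = -4*sin(x) - 2*cos(x) - 1

Solve f'(x) = 0 on [-π, π]:
  f'(x) = 0 ⇔ -4*sin(x) - 2*cos(x) = 1. Write the left side as R·cos(x + φ) with R = √((-2)² + 4²) = 2*sqrt(5), cos φ = -sqrt(5)/5, sin φ = 2*sqrt(5)/5; then cos(x + φ) = sqrt(5)/10. Solve for x and keep the solutions lying in [-π, π].
  ⇒ x = atan((-sqrt(19) - 2)/(-1 + 2*sqrt(19))) ≈ -0.6892, atan((-2 + sqrt(19))/(-2*sqrt(19) - 1)) + pi ≈ 2.9035

f''(x) = 2*sin(x) - 4*cos(x)
Second-derivative test at each critical point:
  f''(-0.6892) = -4.3589 < 0 → local maximum
  f''(2.9035) = 4.3589 > 0 → local minimum

Critical points: x = atan((-sqrt(19) - 2)/(-1 + 2*sqrt(19))) ≈ -0.6892 (local maximum); x = atan((-2 + sqrt(19))/(-2*sqrt(19) - 1)) + pi ≈ 2.9035 (local minimum)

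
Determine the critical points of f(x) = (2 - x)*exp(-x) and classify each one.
f'(x) = (x - 3)*exp(-x)

Solve f'(x) = 0:
  f'(x) = (x - 3)·exp(-x) and exp(-x) > 0 for every x, so f'(x) = 0 ⇔ x - 3 = 0.
  x - 3 = 0.
  ⇒ x = 3

f''(x) = (4 - x)*exp(-x)
Second-derivative test at each critical point:
  f''(3) = 0.0498 > 0 → local minimum

Critical points: x = 3 (local minimum)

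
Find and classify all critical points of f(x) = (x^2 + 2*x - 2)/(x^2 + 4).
f'(x) = 2*(-x^2 + 6*x + 4)/(x^4 + 8*x^2 + 16)

Solve f'(x) = 0:
  f'(x) = -2*(x^2 - 6*x - 4)/(x^2 + 4)^2; the denominator is positive wherever f is defined, so f'(x) = 0 ⇔ -2*x^2 + 12*x + 8 = 0.
  Factor: -2*x^2 + 12*x + 8 = -2*(x^2 - 6*x - 4); x^2 - 6*x - 4 = 0 has no rational roots; quadratic formula: x = (6 ± √52)/2.
  ⇒ x = 3 - sqrt(13) ≈ -0.6056, 3 + sqrt(13) ≈ 6.6056

f''(x) = 4*(x^3 - 9*x^2 - 12*x + 12)/(x^6 + 12*x^4 + 48*x^2 + 64)
Second-derivative test at each critical point:
  f''(-0.6056) = 0.7564 > 0 → local minimum
  f''(6.6056) = -0.0064 < 0 → local maximum

Critical points: x = 3 - sqrt(13) ≈ -0.6056 (local minimum); x = 3 + sqrt(13) ≈ 6.6056 (local maximum)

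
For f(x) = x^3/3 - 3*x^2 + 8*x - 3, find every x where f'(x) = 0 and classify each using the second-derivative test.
f'(x) = x^2 - 6*x + 8

Solve f'(x) = 0:
  Factor: x^2 - 6*x + 8 = (x - 4)*(x - 2) = 0.
  ⇒ x = 2, 4

f''(x) = 2*x - 6
Second-derivative test at each critical point:
  f''(2) = -2 < 0 → local maximum
  f''(4) = 2 > 0 → local minimum

Critical points: x = 2 (local maximum); x = 4 (local minimum)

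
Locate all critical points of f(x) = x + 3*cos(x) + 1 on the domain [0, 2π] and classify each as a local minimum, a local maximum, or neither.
f'(x) = 1 - 3*sin(x)

Solve f'(x) = 0 on [0, 2π]:
  f'(x) = 0 ⇔ sin(x) = 1/3, i.e. x = arcsin(1/3) + 2nπ or x = π − arcsin(1/3) + 2nπ; keep the solutions lying in [0, 2π].
  ⇒ x = asin(1/3) ≈ 0.3398, pi - asin(1/3) ≈ 2.8018

f''(x) = -3*cos(x)
Second-derivative test at each critical point:
  f''(0.3398) = -2.8284 < 0 → local maximum
  f''(2.8018) = 2.8284 > 0 → local minimum

Critical points: x = asin(1/3) ≈ 0.3398 (local maximum); x = pi - asin(1/3) ≈ 2.8018 (local minimum)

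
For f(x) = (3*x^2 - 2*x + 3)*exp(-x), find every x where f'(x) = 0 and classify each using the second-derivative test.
f'(x) = (-3*x^2 + 8*x - 5)*exp(-x)

Solve f'(x) = 0:
  f'(x) = (-3*x^2 + 8*x - 5)·exp(-x) and exp(-x) > 0 for every x, so f'(x) = 0 ⇔ -3*x^2 + 8*x - 5 = 0.
  Factor: -3*x^2 + 8*x - 5 = -(x - 1)*(3*x - 5) = 0.
  ⇒ x = 1, 5/3

f''(x) = (3*x^2 - 14*x + 13)*exp(-x)
Second-derivative test at each critical point:
  f''(1) = 0.7358 > 0 → local minimum
  f''(5/3) = -0.3778 < 0 → local maximum

Critical points: x = 1 (local minimum); x = 5/3 (local maximum)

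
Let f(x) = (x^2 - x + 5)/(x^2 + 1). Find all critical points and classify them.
f'(x) = (x^2 - 8*x - 1)/(x^4 + 2*x^2 + 1)

Solve f'(x) = 0:
  f'(x) = (x^2 - 8*x - 1)/(x^2 + 1)^2; the denominator is positive wherever f is defined, so f'(x) = 0 ⇔ x^2 - 8*x - 1 = 0.
  x^2 - 8*x - 1 = 0 has no rational roots; quadratic formula: x = (8 ± √68)/2.
  ⇒ x = 4 - sqrt(17) ≈ -0.1231, 4 + sqrt(17) ≈ 8.1231

f''(x) = 2*(-x^3 + 12*x^2 + 3*x - 4)/(x^6 + 3*x^4 + 3*x^2 + 1)
Second-derivative test at each critical point:
  f''(-0.1231) = -8.0018 < 0 → local maximum
  f''(8.1231) = 0.0018 > 0 → local minimum

Critical points: x = 4 - sqrt(17) ≈ -0.1231 (local maximum); x = 4 + sqrt(17) ≈ 8.1231 (local minimum)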